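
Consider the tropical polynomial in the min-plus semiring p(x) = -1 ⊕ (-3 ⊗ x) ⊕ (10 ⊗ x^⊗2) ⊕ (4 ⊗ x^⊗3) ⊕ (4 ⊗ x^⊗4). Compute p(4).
p(4) = -1

A tropical monomial a ⊗ x^⊗i evaluates to a + i · x. Evaluating each term at x = 4:
  Term 0 contributes -1 + 0 · 4 = -1
  Term 1 contributes -3 + 1 · 4 = 1
  Term 2 contributes 10 + 2 · 4 = 18
  Term 3 contributes 4 + 3 · 4 = 16
  Term 4 contributes 4 + 4 · 4 = 20
p(4) = ⊕ of these = min[-1, 1, 18, 16, 20] = -1.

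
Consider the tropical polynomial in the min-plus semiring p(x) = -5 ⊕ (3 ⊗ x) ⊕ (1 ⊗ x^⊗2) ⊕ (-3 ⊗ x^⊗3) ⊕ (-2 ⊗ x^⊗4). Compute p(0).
p(0) = -5

A tropical monomial a ⊗ x^⊗i evaluates to a + i · x. Evaluating each term at x = 0:
  Term 0 contributes -5 + 0 · 0 = -5
  Term 1 contributes 3 + 1 · 0 = 3
  Term 2 contributes 1 + 2 · 0 = 1
  Term 3 contributes -3 + 3 · 0 = -3
  Term 4 contributes -2 + 4 · 0 = -2
p(0) = ⊕ of these = min[-5, 3, 1, -3, -2] = -5.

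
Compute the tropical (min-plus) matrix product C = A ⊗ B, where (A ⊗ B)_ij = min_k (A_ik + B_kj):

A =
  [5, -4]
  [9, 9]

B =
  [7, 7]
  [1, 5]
A ⊗ B =
  [-3, 1]
  [10, 14]

Apply the min-plus product entry-by-entry:
  C[0][0] = min over k of (A[0][0] + B[0][0] = 5 + 7 = 12, A[0][1] + B[1][0] = -4 + 1 = -3) = -3 (attained at k = 1)
  C[0][1] = min over k of (A[0][0] + B[0][1] = 5 + 7 = 12, A[0][1] + B[1][1] = -4 + 5 = 1) = 1 (attained at k = 1)
  C[1][0] = min over k of (A[1][0] + B[0][0] = 9 + 7 = 16, A[1][1] + B[1][0] = 9 + 1 = 10) = 10 (attained at k = 1)
  C[1][1] = min over k of (A[1][0] + B[0][1] = 9 + 7 = 16, A[1][1] + B[1][1] = 9 + 5 = 14) = 14 (attained at k = 1)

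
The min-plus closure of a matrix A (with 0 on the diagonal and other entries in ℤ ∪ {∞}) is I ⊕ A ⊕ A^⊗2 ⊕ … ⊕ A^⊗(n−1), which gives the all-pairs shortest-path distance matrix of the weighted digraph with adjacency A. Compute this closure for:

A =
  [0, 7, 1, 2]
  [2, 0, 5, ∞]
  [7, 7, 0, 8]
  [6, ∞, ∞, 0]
Closure =
  [0, 7, 1, 2]
  [2, 0, 3, 4]
  [7, 7, 0, 8]
  [6, 13, 7, 0]

This is the Floyd-Warshall all-pairs shortest-path computation. For each intermediate vertex k = 0, 1, …, 3, update dist[i][j] ← min(dist[i][j], dist[i][k] + dist[k][j]). The final matrix gives, for each (i, j), the minimum total weight of any directed path from i to j (possibly empty when i = j).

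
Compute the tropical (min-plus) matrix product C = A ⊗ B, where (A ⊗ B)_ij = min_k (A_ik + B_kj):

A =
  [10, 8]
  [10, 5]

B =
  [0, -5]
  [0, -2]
A ⊗ B =
  [8, 5]
  [5, 3]

Apply the min-plus product entry-by-entry:
  C[0][0] = min over k of (A[0][0] + B[0][0] = 10 + 0 = 10, A[0][1] + B[1][0] = 8 + 0 = 8) = 8 (attained at k = 1)
  C[0][1] = min over k of (A[0][0] + B[0][1] = 10 + -5 = 5, A[0][1] + B[1][1] = 8 + -2 = 6) = 5 (attained at k = 0)
  C[1][0] = min over k of (A[1][0] + B[0][0] = 10 + 0 = 10, A[1][1] + B[1][0] = 5 + 0 = 5) = 5 (attained at k = 1)
  C[1][1] = min over k of (A[1][0] + B[0][1] = 10 + -5 = 5, A[1][1] + B[1][1] = 5 + -2 = 3) = 3 (attained at k = 1)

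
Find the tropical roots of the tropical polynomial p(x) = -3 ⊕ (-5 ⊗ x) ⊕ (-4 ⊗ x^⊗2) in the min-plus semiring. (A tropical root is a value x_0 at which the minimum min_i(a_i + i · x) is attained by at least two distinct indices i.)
Roots: {-1, 2}

Each tropical root is a break point of the lower envelope of the lines y = a_i + i · x (there are 3 lines, with slopes 0, 1, ..., 2). Only the lines that attain the minimum somewhere contribute to roots; other lines are dominated. Here the surviving (envelope) indices are i = 2, i = 1, i = 0.
Intersections between consecutive envelope lines give the roots: for adjacent envelope indices i < j the intersection is x = (a_i − a_j) / (j − i). Reading off the sorted break points: {-1, 2}.
Verification: at each break x_0, at least two indices attain the minimum of min_i(a_i + i · x_0).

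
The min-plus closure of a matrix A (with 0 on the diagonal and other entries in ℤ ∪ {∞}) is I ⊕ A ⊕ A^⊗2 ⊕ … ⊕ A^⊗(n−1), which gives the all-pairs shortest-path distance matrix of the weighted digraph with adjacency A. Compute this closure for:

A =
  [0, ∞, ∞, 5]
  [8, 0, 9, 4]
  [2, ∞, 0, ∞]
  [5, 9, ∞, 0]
Closure =
  [0, 14, 23, 5]
  [8, 0, 9, 4]
  [2, 16, 0, 7]
  [5, 9, 18, 0]

This is the Floyd-Warshall all-pairs shortest-path computation. For each intermediate vertex k = 0, 1, …, 3, update dist[i][j] ← min(dist[i][j], dist[i][k] + dist[k][j]). The final matrix gives, for each (i, j), the minimum total weight of any directed path from i to j (possibly empty when i = j).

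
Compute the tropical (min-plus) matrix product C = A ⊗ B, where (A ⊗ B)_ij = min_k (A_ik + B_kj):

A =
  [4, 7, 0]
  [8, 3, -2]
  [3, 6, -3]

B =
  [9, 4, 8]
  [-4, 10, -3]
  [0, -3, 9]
A ⊗ B =
  [0, -3, 4]
  [-2, -5, 0]
  [-3, -6, 3]

Apply the min-plus product entry-by-entry:
  C[0][0] = min over k of (A[0][0] + B[0][0] = 4 + 9 = 13, A[0][1] + B[1][0] = 7 + -4 = 3, A[0][2] + B[2][0] = 0 + 0 = 0) = 0 (attained at k = 2)
  C[0][1] = min over k of (A[0][0] + B[0][1] = 4 + 4 = 8, A[0][1] + B[1][1] = 7 + 10 = 17, A[0][2] + B[2][1] = 0 + -3 = -3) = -3 (attained at k = 2)
  C[0][2] = min over k of (A[0][0] + B[0][2] = 4 + 8 = 12, A[0][1] + B[1][2] = 7 + -3 = 4, A[0][2] + B[2][2] = 0 + 9 = 9) = 4 (attained at k = 1)
  C[1][0] = min over k of (A[1][0] + B[0][0] = 8 + 9 = 17, A[1][1] + B[1][0] = 3 + -4 = -1, A[1][2] + B[2][0] = -2 + 0 = -2) = -2 (attained at k = 2)
  C[1][1] = min over k of (A[1][0] + B[0][1] = 8 + 4 = 12, A[1][1] + B[1][1] = 3 + 10 = 13, A[1][2] + B[2][1] = -2 + -3 = -5) = -5 (attained at k = 2)
  C[1][2] = min over k of (A[1][0] + B[0][2] = 8 + 8 = 16, A[1][1] + B[1][2] = 3 + -3 = 0, A[1][2] + B[2][2] = -2 + 9 = 7) = 0 (attained at k = 1)
  C[2][0] = min over k of (A[2][0] + B[0][0] = 3 + 9 = 12, A[2][1] + B[1][0] = 6 + -4 = 2, A[2][2] + B[2][0] = -3 + 0 = -3) = -3 (attained at k = 2)
  C[2][1] = min over k of (A[2][0] + B[0][1] = 3 + 4 = 7, A[2][1] + B[1][1] = 6 + 10 = 16, A[2][2] + B[2][1] = -3 + -3 = -6) = -6 (attained at k = 2)
  C[2][2] = min over k of (A[2][0] + B[0][2] = 3 + 8 = 11, A[2][1] + B[1][2] = 6 + -3 = 3, A[2][2] + B[2][2] = -3 + 9 = 6) = 3 (attained at k = 1)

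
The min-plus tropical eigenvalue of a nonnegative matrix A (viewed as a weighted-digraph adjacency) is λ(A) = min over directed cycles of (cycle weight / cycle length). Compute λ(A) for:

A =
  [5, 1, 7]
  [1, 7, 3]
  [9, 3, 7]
λ(A) = 1

Enumerate directed cycles and compute their means (weight / length). Sample:
  cycle 0 → 0: weight = 5, length = 1, mean = 5/1 ≈ 5.000
  cycle 1 → 1: weight = 7, length = 1, mean = 7/1 ≈ 7.000
  cycle 2 → 2: weight = 7, length = 1, mean = 7/1 ≈ 7.000
  cycle 0 → 1 → 0: weight = 2, length = 2, mean = 2/2 ≈ 1.000
  cycle 0 → 2 → 0: weight = 16, length = 2, mean = 16/2 ≈ 8.000
  cycle 1 → 0 → 1: weight = 2, length = 2, mean = 2/2 ≈ 1.000
Minimum mean = 1.000, attained e.g. along the cycle 0 → 1 → 0 with weight 2 and length 2. So λ(A) = 2/2 = 1.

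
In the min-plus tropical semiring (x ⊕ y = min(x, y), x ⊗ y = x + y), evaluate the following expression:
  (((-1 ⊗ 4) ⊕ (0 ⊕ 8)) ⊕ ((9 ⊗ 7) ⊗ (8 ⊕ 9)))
(((-1 ⊗ 4) ⊕ (0 ⊕ 8)) ⊕ ((9 ⊗ 7) ⊗ (8 ⊕ 9))) = 0

Expand innermost to outermost. Recall ⊕ takes the minimum of its arguments and ⊗ takes their sum. Working out the expression (((-1 ⊗ 4) ⊕ (0 ⊕ 8)) ⊕ ((9 ⊗ 7) ⊗ (8 ⊕ 9))) gives 0.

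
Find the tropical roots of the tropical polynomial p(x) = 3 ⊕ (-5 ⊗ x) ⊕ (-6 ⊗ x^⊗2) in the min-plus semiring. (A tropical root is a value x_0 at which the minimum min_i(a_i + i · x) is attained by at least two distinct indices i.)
Roots: {1, 8}

Each tropical root is a break point of the lower envelope of the lines y = a_i + i · x (there are 3 lines, with slopes 0, 1, ..., 2). Only the lines that attain the minimum somewhere contribute to roots; other lines are dominated. Here the surviving (envelope) indices are i = 2, i = 1, i = 0.
Intersections between consecutive envelope lines give the roots: for adjacent envelope indices i < j the intersection is x = (a_i − a_j) / (j − i). Reading off the sorted break points: {1, 8}.
Verification: at each break x_0, at least two indices attain the minimum of min_i(a_i + i · x_0).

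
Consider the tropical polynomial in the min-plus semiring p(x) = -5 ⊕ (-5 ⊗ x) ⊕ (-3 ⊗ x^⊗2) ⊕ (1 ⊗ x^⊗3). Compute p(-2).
p(-2) = -7

A tropical monomial a ⊗ x^⊗i evaluates to a + i · x. Evaluating each term at x = -2:
  Term 0 contributes -5 + 0 · -2 = -5
  Term 1 contributes -5 + 1 · -2 = -7
  Term 2 contributes -3 + 2 · -2 = -7
  Term 3 contributes 1 + 3 · -2 = -5
p(-2) = ⊕ of these = min[-5, -7, -7, -5] = -7.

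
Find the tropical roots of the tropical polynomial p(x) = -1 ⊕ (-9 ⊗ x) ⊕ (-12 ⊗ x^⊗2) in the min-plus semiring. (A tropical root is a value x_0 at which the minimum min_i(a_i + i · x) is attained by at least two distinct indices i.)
Roots: {3, 8}

Each tropical root is a break point of the lower envelope of the lines y = a_i + i · x (there are 3 lines, with slopes 0, 1, ..., 2). Only the lines that attain the minimum somewhere contribute to roots; other lines are dominated. Here the surviving (envelope) indices are i = 2, i = 1, i = 0.
Intersections between consecutive envelope lines give the roots: for adjacent envelope indices i < j the intersection is x = (a_i − a_j) / (j − i). Reading off the sorted break points: {3, 8}.
Verification: at each break x_0, at least two indices attain the minimum of min_i(a_i + i · x_0).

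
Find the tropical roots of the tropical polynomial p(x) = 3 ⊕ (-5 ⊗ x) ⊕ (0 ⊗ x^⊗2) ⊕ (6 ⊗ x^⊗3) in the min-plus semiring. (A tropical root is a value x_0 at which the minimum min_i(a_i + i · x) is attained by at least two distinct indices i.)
Roots: {-6, -5, 8}

Each tropical root is a break point of the lower envelope of the lines y = a_i + i · x (there are 4 lines, with slopes 0, 1, ..., 3). Only the lines that attain the minimum somewhere contribute to roots; other lines are dominated. Here the surviving (envelope) indices are i = 3, i = 2, i = 1, i = 0.
Intersections between consecutive envelope lines give the roots: for adjacent envelope indices i < j the intersection is x = (a_i − a_j) / (j − i). Reading off the sorted break points: {-6, -5, 8}.
Verification: at each break x_0, at least two indices attain the minimum of min_i(a_i + i · x_0).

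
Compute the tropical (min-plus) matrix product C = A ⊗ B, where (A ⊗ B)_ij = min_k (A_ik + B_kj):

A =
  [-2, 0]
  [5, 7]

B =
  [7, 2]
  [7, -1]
A ⊗ B =
  [5, -1]
  [12, 6]

Apply the min-plus product entry-by-entry:
  C[0][0] = min over k of (A[0][0] + B[0][0] = -2 + 7 = 5, A[0][1] + B[1][0] = 0 + 7 = 7) = 5 (attained at k = 0)
  C[0][1] = min over k of (A[0][0] + B[0][1] = -2 + 2 = 0, A[0][1] + B[1][1] = 0 + -1 = -1) = -1 (attained at k = 1)
  C[1][0] = min over k of (A[1][0] + B[0][0] = 5 + 7 = 12, A[1][1] + B[1][0] = 7 + 7 = 14) = 12 (attained at k = 0)
  C[1][1] = min over k of (A[1][0] + B[0][1] = 5 + 2 = 7, A[1][1] + B[1][1] = 7 + -1 = 6) = 6 (attained at k = 1)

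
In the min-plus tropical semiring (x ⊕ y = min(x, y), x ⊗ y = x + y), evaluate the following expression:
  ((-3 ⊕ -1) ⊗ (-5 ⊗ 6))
((-3 ⊕ -1) ⊗ (-5 ⊗ 6)) = -2

Expand innermost to outermost. Recall ⊕ takes the minimum of its arguments and ⊗ takes their sum. Working out the expression ((-3 ⊕ -1) ⊗ (-5 ⊗ 6)) gives -2.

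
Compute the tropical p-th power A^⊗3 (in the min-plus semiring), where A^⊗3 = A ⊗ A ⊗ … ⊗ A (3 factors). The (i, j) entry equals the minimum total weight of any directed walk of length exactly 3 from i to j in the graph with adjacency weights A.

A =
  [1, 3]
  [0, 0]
A^⊗3 =
  [3, 3]
  [0, 0]

Each entry (A^⊗3)_ij equals the minimum over all length-3 walks i = v_0 → v_1 → … → v_3 = j of Σ_t A[v_t][v_{t+1}]. For example, for (i, j) = (0, 1) we minimise over 4 possible intermediate vertex sequences; the minimum is 3, attained along the walk 0 → 1 → 1 → 1.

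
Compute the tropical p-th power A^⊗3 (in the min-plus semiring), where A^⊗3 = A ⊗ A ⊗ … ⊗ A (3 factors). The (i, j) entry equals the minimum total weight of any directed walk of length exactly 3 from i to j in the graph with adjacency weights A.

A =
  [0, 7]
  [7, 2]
A^⊗3 =
  [0, 7]
  [7, 6]

Each entry (A^⊗3)_ij equals the minimum over all length-3 walks i = v_0 → v_1 → … → v_3 = j of Σ_t A[v_t][v_{t+1}]. For example, for (i, j) = (0, 1) we minimise over 4 possible intermediate vertex sequences; the minimum is 7, attained along the walk 0 → 0 → 0 → 1.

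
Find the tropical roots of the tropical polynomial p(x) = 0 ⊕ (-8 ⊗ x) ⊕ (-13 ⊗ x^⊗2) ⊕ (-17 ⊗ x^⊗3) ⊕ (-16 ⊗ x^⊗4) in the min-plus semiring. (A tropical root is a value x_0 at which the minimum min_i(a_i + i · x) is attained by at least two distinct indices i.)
Roots: {-1, 4, 5, 8}

Each tropical root is a break point of the lower envelope of the lines y = a_i + i · x (there are 5 lines, with slopes 0, 1, ..., 4). Only the lines that attain the minimum somewhere contribute to roots; other lines are dominated. Here the surviving (envelope) indices are i = 4, i = 3, i = 2, i = 1, i = 0.
Intersections between consecutive envelope lines give the roots: for adjacent envelope indices i < j the intersection is x = (a_i − a_j) / (j − i). Reading off the sorted break points: {-1, 4, 5, 8}.
Verification: at each break x_0, at least two indices attain the minimum of min_i(a_i + i · x_0).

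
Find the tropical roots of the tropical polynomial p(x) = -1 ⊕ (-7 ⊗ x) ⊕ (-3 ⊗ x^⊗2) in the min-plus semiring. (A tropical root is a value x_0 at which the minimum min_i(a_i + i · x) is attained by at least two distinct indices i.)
Roots: {-4, 6}

Each tropical root is a break point of the lower envelope of the lines y = a_i + i · x (there are 3 lines, with slopes 0, 1, ..., 2). Only the lines that attain the minimum somewhere contribute to roots; other lines are dominated. Here the surviving (envelope) indices are i = 2, i = 1, i = 0.
Intersections between consecutive envelope lines give the roots: for adjacent envelope indices i < j the intersection is x = (a_i − a_j) / (j − i). Reading off the sorted break points: {-4, 6}.
Verification: at each break x_0, at least two indices attain the minimum of min_i(a_i + i · x_0).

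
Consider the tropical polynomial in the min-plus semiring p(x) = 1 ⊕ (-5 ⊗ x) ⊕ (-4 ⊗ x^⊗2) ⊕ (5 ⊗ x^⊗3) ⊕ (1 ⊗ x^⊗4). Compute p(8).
p(8) = 1

A tropical monomial a ⊗ x^⊗i evaluates to a + i · x. Evaluating each term at x = 8:
  Term 0 contributes 1 + 0 · 8 = 1
  Term 1 contributes -5 + 1 · 8 = 3
  Term 2 contributes -4 + 2 · 8 = 12
  Term 3 contributes 5 + 3 · 8 = 29
  Term 4 contributes 1 + 4 · 8 = 33
p(8) = ⊕ of these = min[1, 3, 12, 29, 33] = 1.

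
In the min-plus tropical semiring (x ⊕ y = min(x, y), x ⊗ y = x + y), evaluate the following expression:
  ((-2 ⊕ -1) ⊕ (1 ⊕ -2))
((-2 ⊕ -1) ⊕ (1 ⊕ -2)) = -2

Expand innermost to outermost. Recall ⊕ takes the minimum of its arguments and ⊗ takes their sum. Working out the expression ((-2 ⊕ -1) ⊕ (1 ⊕ -2)) gives -2.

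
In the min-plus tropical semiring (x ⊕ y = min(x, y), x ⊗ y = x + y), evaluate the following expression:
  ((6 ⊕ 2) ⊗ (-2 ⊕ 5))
((6 ⊕ 2) ⊗ (-2 ⊕ 5)) = 0

Expand innermost to outermost. Recall ⊕ takes the minimum of its arguments and ⊗ takes their sum. Working out the expression ((6 ⊕ 2) ⊗ (-2 ⊕ 5)) gives 0.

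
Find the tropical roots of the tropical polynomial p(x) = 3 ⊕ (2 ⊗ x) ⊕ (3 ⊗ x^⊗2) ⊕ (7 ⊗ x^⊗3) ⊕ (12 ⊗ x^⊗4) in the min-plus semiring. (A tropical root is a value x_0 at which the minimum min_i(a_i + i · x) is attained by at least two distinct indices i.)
Roots: {-5, -4, -1, 1}

Each tropical root is a break point of the lower envelope of the lines y = a_i + i · x (there are 5 lines, with slopes 0, 1, ..., 4). Only the lines that attain the minimum somewhere contribute to roots; other lines are dominated. Here the surviving (envelope) indices are i = 4, i = 3, i = 2, i = 1, i = 0.
Intersections between consecutive envelope lines give the roots: for adjacent envelope indices i < j the intersection is x = (a_i − a_j) / (j − i). Reading off the sorted break points: {-5, -4, -1, 1}.
Verification: at each break x_0, at least two indices attain the minimum of min_i(a_i + i · x_0).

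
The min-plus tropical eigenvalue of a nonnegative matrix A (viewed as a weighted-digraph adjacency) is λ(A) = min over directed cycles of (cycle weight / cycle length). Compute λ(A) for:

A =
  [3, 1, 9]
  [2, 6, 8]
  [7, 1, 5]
λ(A) = 3/2

Enumerate directed cycles and compute their means (weight / length). Sample:
  cycle 0 → 0: weight = 3, length = 1, mean = 3/1 ≈ 3.000
  cycle 1 → 1: weight = 6, length = 1, mean = 6/1 ≈ 6.000
  cycle 2 → 2: weight = 5, length = 1, mean = 5/1 ≈ 5.000
  cycle 0 → 1 → 0: weight = 3, length = 2, mean = 3/2 ≈ 1.500
  cycle 0 → 2 → 0: weight = 16, length = 2, mean = 16/2 ≈ 8.000
  cycle 1 → 0 → 1: weight = 3, length = 2, mean = 3/2 ≈ 1.500
Minimum mean = 1.500, attained e.g. along the cycle 0 → 1 → 0 with weight 3 and length 2. So λ(A) = 3/2 = 3/2.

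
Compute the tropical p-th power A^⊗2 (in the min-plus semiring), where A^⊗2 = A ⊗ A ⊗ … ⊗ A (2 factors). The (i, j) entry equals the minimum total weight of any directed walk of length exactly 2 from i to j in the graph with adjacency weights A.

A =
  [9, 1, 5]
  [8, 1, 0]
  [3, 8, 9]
A^⊗2 =
  [8, 2, 1]
  [3, 2, 1]
  [12, 4, 8]

Each entry (A^⊗2)_ij equals the minimum over all length-2 walks i = v_0 → v_1 → … → v_2 = j of Σ_t A[v_t][v_{t+1}]. For example, for (i, j) = (0, 2) we minimise over 3 possible intermediate vertex sequences; the minimum is 1, attained along the walk 0 → 1 → 2.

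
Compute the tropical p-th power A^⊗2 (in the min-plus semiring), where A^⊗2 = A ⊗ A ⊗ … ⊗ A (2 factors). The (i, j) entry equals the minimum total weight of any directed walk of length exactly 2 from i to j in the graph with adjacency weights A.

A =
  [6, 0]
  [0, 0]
A^⊗2 =
  [0, 0]
  [0, 0]

Each entry (A^⊗2)_ij equals the minimum over all length-2 walks i = v_0 → v_1 → … → v_2 = j of Σ_t A[v_t][v_{t+1}]. For example, for (i, j) = (0, 1) we minimise over 2 possible intermediate vertex sequences; the minimum is 0, attained along the walk 0 → 1 → 1.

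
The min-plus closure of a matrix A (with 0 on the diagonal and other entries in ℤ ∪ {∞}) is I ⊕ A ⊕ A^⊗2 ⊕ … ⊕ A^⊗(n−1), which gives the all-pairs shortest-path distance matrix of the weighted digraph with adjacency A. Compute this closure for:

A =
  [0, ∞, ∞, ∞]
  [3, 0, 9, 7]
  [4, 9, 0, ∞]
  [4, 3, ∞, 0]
Closure =
  [0, ∞, ∞, ∞]
  [3, 0, 9, 7]
  [4, 9, 0, 16]
  [4, 3, 12, 0]

This is the Floyd-Warshall all-pairs shortest-path computation. For each intermediate vertex k = 0, 1, …, 3, update dist[i][j] ← min(dist[i][j], dist[i][k] + dist[k][j]). The final matrix gives, for each (i, j), the minimum total weight of any directed path from i to j (possibly empty when i = j).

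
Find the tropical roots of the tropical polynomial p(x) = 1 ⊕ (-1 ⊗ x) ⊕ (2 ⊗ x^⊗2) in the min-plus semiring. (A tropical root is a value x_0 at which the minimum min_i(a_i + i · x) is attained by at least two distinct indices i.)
Roots: {-3, 2}

Each tropical root is a break point of the lower envelope of the lines y = a_i + i · x (there are 3 lines, with slopes 0, 1, ..., 2). Only the lines that attain the minimum somewhere contribute to roots; other lines are dominated. Here the surviving (envelope) indices are i = 2, i = 1, i = 0.
Intersections between consecutive envelope lines give the roots: for adjacent envelope indices i < j the intersection is x = (a_i − a_j) / (j − i). Reading off the sorted break points: {-3, 2}.
Verification: at each break x_0, at least two indices attain the minimum of min_i(a_i + i · x_0).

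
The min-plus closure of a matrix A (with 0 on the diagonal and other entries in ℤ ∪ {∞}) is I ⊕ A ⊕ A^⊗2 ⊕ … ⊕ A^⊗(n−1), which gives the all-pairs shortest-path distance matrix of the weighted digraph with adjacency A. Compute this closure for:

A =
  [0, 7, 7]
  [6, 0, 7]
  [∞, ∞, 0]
Closure =
  [0, 7, 7]
  [6, 0, 7]
  [∞, ∞, 0]

This is the Floyd-Warshall all-pairs shortest-path computation. For each intermediate vertex k = 0, 1, …, 2, update dist[i][j] ← min(dist[i][j], dist[i][k] + dist[k][j]). The final matrix gives, for each (i, j), the minimum total weight of any directed path from i to j (possibly empty when i = j).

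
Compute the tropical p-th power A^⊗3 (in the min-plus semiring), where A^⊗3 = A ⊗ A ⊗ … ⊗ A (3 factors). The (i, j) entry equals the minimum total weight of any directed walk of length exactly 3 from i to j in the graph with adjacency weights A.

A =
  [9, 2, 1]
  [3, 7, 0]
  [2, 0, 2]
A^⊗3 =
  [4, 2, 1]
  [3, 2, 0]
  [2, 0, 2]

Each entry (A^⊗3)_ij equals the minimum over all length-3 walks i = v_0 → v_1 → … → v_3 = j of Σ_t A[v_t][v_{t+1}]. For example, for (i, j) = (0, 2) we minimise over 9 possible intermediate vertex sequences; the minimum is 1, attained along the walk 0 → 2 → 1 → 2.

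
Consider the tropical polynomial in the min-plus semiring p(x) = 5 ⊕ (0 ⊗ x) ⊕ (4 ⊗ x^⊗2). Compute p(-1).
p(-1) = -1

A tropical monomial a ⊗ x^⊗i evaluates to a + i · x. Evaluating each term at x = -1:
  Term 0 contributes 5 + 0 · -1 = 5
  Term 1 contributes 0 + 1 · -1 = -1
  Term 2 contributes 4 + 2 · -1 = 2
p(-1) = ⊕ of these = min[5, -1, 2] = -1.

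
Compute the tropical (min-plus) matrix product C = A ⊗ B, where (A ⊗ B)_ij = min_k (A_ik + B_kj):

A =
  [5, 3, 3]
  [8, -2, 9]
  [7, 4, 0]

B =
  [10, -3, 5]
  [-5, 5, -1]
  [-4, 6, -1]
A ⊗ B =
  [-2, 2, 2]
  [-7, 3, -3]
  [-4, 4, -1]

Apply the min-plus product entry-by-entry:
  C[0][0] = min over k of (A[0][0] + B[0][0] = 5 + 10 = 15, A[0][1] + B[1][0] = 3 + -5 = -2, A[0][2] + B[2][0] = 3 + -4 = -1) = -2 (attained at k = 1)
  C[0][1] = min over k of (A[0][0] + B[0][1] = 5 + -3 = 2, A[0][1] + B[1][1] = 3 + 5 = 8, A[0][2] + B[2][1] = 3 + 6 = 9) = 2 (attained at k = 0)
  C[0][2] = min over k of (A[0][0] + B[0][2] = 5 + 5 = 10, A[0][1] + B[1][2] = 3 + -1 = 2, A[0][2] + B[2][2] = 3 + -1 = 2) = 2 (attained at k = 1)
  C[1][0] = min over k of (A[1][0] + B[0][0] = 8 + 10 = 18, A[1][1] + B[1][0] = -2 + -5 = -7, A[1][2] + B[2][0] = 9 + -4 = 5) = -7 (attained at k = 1)
  C[1][1] = min over k of (A[1][0] + B[0][1] = 8 + -3 = 5, A[1][1] + B[1][1] = -2 + 5 = 3, A[1][2] + B[2][1] = 9 + 6 = 15) = 3 (attained at k = 1)
  C[1][2] = min over k of (A[1][0] + B[0][2] = 8 + 5 = 13, A[1][1] + B[1][2] = -2 + -1 = -3, A[1][2] + B[2][2] = 9 + -1 = 8) = -3 (attained at k = 1)
  C[2][0] = min over k of (A[2][0] + B[0][0] = 7 + 10 = 17, A[2][1] + B[1][0] = 4 + -5 = -1, A[2][2] + B[2][0] = 0 + -4 = -4) = -4 (attained at k = 2)
  C[2][1] = min over k of (A[2][0] + B[0][1] = 7 + -3 = 4, A[2][1] + B[1][1] = 4 + 5 = 9, A[2][2] + B[2][1] = 0 + 6 = 6) = 4 (attained at k = 0)
  C[2][2] = min over k of (A[2][0] + B[0][2] = 7 + 5 = 12, A[2][1] + B[1][2] = 4 + -1 = 3, A[2][2] + B[2][2] = 0 + -1 = -1) = -1 (attained at k = 2)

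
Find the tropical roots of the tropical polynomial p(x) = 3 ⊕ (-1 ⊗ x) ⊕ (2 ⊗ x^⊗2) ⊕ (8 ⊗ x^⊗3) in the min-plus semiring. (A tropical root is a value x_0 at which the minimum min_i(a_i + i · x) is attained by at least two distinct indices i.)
Roots: {-6, -3, 4}

Each tropical root is a break point of the lower envelope of the lines y = a_i + i · x (there are 4 lines, with slopes 0, 1, ..., 3). Only the lines that attain the minimum somewhere contribute to roots; other lines are dominated. Here the surviving (envelope) indices are i = 3, i = 2, i = 1, i = 0.
Intersections between consecutive envelope lines give the roots: for adjacent envelope indices i < j the intersection is x = (a_i − a_j) / (j − i). Reading off the sorted break points: {-6, -3, 4}.
Verification: at each break x_0, at least two indices attain the minimum of min_i(a_i + i · x_0).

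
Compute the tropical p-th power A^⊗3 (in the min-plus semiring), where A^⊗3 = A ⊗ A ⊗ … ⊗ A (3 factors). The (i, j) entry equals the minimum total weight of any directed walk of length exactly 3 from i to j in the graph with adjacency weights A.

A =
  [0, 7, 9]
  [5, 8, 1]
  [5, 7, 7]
A^⊗3 =
  [0, 7, 8]
  [5, 12, 9]
  [5, 12, 13]

Each entry (A^⊗3)_ij equals the minimum over all length-3 walks i = v_0 → v_1 → … → v_3 = j of Σ_t A[v_t][v_{t+1}]. For example, for (i, j) = (0, 2) we minimise over 9 possible intermediate vertex sequences; the minimum is 8, attained along the walk 0 → 0 → 1 → 2.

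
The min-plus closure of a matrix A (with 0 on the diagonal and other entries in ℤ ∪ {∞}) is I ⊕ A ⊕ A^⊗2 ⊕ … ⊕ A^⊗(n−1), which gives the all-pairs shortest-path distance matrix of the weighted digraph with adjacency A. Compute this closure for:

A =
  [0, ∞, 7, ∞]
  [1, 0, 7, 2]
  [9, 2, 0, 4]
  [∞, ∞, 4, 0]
Closure =
  [0, 9, 7, 11]
  [1, 0, 6, 2]
  [3, 2, 0, 4]
  [7, 6, 4, 0]

This is the Floyd-Warshall all-pairs shortest-path computation. For each intermediate vertex k = 0, 1, …, 3, update dist[i][j] ← min(dist[i][j], dist[i][k] + dist[k][j]). The final matrix gives, for each (i, j), the minimum total weight of any directed path from i to j (possibly empty when i = j).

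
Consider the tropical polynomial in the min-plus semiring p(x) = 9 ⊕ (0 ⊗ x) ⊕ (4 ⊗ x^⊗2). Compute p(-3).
p(-3) = -3

A tropical monomial a ⊗ x^⊗i evaluates to a + i · x. Evaluating each term at x = -3:
  Term 0 contributes 9 + 0 · -3 = 9
  Term 1 contributes 0 + 1 · -3 = -3
  Term 2 contributes 4 + 2 · -3 = -2
p(-3) = ⊕ of these = min[9, -3, -2] = -3.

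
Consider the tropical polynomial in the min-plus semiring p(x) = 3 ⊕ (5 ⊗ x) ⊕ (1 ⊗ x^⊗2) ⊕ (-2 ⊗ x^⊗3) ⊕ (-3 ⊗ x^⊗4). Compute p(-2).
p(-2) = -11

A tropical monomial a ⊗ x^⊗i evaluates to a + i · x. Evaluating each term at x = -2:
  Term 0 contributes 3 + 0 · -2 = 3
  Term 1 contributes 5 + 1 · -2 = 3
  Term 2 contributes 1 + 2 · -2 = -3
  Term 3 contributes -2 + 3 · -2 = -8
  Term 4 contributes -3 + 4 · -2 = -11
p(-2) = ⊕ of these = min[3, 3, -3, -8, -11] = -11.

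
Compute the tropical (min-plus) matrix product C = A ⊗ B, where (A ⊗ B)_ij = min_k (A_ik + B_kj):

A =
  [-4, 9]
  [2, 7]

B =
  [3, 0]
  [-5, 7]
A ⊗ B =
  [-1, -4]
  [2, 2]

Apply the min-plus product entry-by-entry:
  C[0][0] = min over k of (A[0][0] + B[0][0] = -4 + 3 = -1, A[0][1] + B[1][0] = 9 + -5 = 4) = -1 (attained at k = 0)
  C[0][1] = min over k of (A[0][0] + B[0][1] = -4 + 0 = -4, A[0][1] + B[1][1] = 9 + 7 = 16) = -4 (attained at k = 0)
  C[1][0] = min over k of (A[1][0] + B[0][0] = 2 + 3 = 5, A[1][1] + B[1][0] = 7 + -5 = 2) = 2 (attained at k = 1)
  C[1][1] = min over k of (A[1][0] + B[0][1] = 2 + 0 = 2, A[1][1] + B[1][1] = 7 + 7 = 14) = 2 (attained at k = 0)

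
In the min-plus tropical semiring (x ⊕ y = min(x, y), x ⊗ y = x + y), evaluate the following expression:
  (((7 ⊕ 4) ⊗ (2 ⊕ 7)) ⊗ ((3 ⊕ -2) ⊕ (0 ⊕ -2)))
(((7 ⊕ 4) ⊗ (2 ⊕ 7)) ⊗ ((3 ⊕ -2) ⊕ (0 ⊕ -2))) = 4

Expand innermost to outermost. Recall ⊕ takes the minimum of its arguments and ⊗ takes their sum. Working out the expression (((7 ⊕ 4) ⊗ (2 ⊕ 7)) ⊗ ((3 ⊕ -2) ⊕ (0 ⊕ -2))) gives 4.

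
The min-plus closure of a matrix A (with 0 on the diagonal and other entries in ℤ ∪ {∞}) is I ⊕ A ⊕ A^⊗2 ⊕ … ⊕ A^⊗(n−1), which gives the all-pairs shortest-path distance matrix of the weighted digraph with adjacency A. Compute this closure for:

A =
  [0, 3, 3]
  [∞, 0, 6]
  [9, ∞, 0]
Closure =
  [0, 3, 3]
  [15, 0, 6]
  [9, 12, 0]

This is the Floyd-Warshall all-pairs shortest-path computation. For each intermediate vertex k = 0, 1, …, 2, update dist[i][j] ← min(dist[i][j], dist[i][k] + dist[k][j]). The final matrix gives, for each (i, j), the minimum total weight of any directed path from i to j (possibly empty when i = j).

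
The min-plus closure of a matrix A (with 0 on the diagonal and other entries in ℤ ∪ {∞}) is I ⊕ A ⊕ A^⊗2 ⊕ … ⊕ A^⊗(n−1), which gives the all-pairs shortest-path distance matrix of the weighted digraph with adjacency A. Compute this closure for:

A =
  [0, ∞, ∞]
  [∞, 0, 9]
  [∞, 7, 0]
Closure =
  [0, ∞, ∞]
  [∞, 0, 9]
  [∞, 7, 0]

This is the Floyd-Warshall all-pairs shortest-path computation. For each intermediate vertex k = 0, 1, …, 2, update dist[i][j] ← min(dist[i][j], dist[i][k] + dist[k][j]). The final matrix gives, for each (i, j), the minimum total weight of any directed path from i to j (possibly empty when i = j).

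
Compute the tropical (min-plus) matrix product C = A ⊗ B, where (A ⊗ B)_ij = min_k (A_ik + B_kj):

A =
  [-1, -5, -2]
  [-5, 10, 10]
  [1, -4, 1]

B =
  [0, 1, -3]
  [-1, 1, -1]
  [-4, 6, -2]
A ⊗ B =
  [-6, -4, -6]
  [-5, -4, -8]
  [-5, -3, -5]

Apply the min-plus product entry-by-entry:
  C[0][0] = min over k of (A[0][0] + B[0][0] = -1 + 0 = -1, A[0][1] + B[1][0] = -5 + -1 = -6, A[0][2] + B[2][0] = -2 + -4 = -6) = -6 (attained at k = 1)
  C[0][1] = min over k of (A[0][0] + B[0][1] = -1 + 1 = 0, A[0][1] + B[1][1] = -5 + 1 = -4, A[0][2] + B[2][1] = -2 + 6 = 4) = -4 (attained at k = 1)
  C[0][2] = min over k of (A[0][0] + B[0][2] = -1 + -3 = -4, A[0][1] + B[1][2] = -5 + -1 = -6, A[0][2] + B[2][2] = -2 + -2 = -4) = -6 (attained at k = 1)
  C[1][0] = min over k of (A[1][0] + B[0][0] = -5 + 0 = -5, A[1][1] + B[1][0] = 10 + -1 = 9, A[1][2] + B[2][0] = 10 + -4 = 6) = -5 (attained at k = 0)
  C[1][1] = min over k of (A[1][0] + B[0][1] = -5 + 1 = -4, A[1][1] + B[1][1] = 10 + 1 = 11, A[1][2] + B[2][1] = 10 + 6 = 16) = -4 (attained at k = 0)
  C[1][2] = min over k of (A[1][0] + B[0][2] = -5 + -3 = -8, A[1][1] + B[1][2] = 10 + -1 = 9, A[1][2] + B[2][2] = 10 + -2 = 8) = -8 (attained at k = 0)
  C[2][0] = min over k of (A[2][0] + B[0][0] = 1 + 0 = 1, A[2][1] + B[1][0] = -4 + -1 = -5, A[2][2] + B[2][0] = 1 + -4 = -3) = -5 (attained at k = 1)
  C[2][1] = min over k of (A[2][0] + B[0][1] = 1 + 1 = 2, A[2][1] + B[1][1] = -4 + 1 = -3, A[2][2] + B[2][1] = 1 + 6 = 7) = -3 (attained at k = 1)
  C[2][2] = min over k of (A[2][0] + B[0][2] = 1 + -3 = -2, A[2][1] + B[1][2] = -4 + -1 = -5, A[2][2] + B[2][2] = 1 + -2 = -1) = -5 (attained at k = 1)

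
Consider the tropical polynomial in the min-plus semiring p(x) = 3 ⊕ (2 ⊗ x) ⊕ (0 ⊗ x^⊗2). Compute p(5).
p(5) = 3

A tropical monomial a ⊗ x^⊗i evaluates to a + i · x. Evaluating each term at x = 5:
  Term 0 contributes 3 + 0 · 5 = 3
  Term 1 contributes 2 + 1 · 5 = 7
  Term 2 contributes 0 + 2 · 5 = 10
p(5) = ⊕ of these = min[3, 7, 10] = 3.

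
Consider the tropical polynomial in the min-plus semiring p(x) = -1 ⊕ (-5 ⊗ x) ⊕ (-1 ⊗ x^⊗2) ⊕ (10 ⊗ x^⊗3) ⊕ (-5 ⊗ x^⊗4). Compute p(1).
p(1) = -4

A tropical monomial a ⊗ x^⊗i evaluates to a + i · x. Evaluating each term at x = 1:
  Term 0 contributes -1 + 0 · 1 = -1
  Term 1 contributes -5 + 1 · 1 = -4
  Term 2 contributes -1 + 2 · 1 = 1
  Term 3 contributes 10 + 3 · 1 = 13
  Term 4 contributes -5 + 4 · 1 = -1
p(1) = ⊕ of these = min[-1, -4, 1, 13, -1] = -4.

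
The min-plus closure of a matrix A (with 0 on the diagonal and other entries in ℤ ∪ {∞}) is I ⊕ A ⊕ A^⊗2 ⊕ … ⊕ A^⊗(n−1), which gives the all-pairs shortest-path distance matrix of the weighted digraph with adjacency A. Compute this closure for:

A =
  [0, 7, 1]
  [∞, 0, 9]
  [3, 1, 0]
Closure =
  [0, 2, 1]
  [12, 0, 9]
  [3, 1, 0]

This is the Floyd-Warshall all-pairs shortest-path computation. For each intermediate vertex k = 0, 1, …, 2, update dist[i][j] ← min(dist[i][j], dist[i][k] + dist[k][j]). The final matrix gives, for each (i, j), the minimum total weight of any directed path from i to j (possibly empty when i = j).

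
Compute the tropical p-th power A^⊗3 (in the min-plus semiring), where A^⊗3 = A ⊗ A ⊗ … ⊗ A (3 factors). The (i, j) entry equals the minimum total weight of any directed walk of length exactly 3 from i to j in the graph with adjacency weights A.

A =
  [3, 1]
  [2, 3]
A^⊗3 =
  [6, 4]
  [5, 6]

Each entry (A^⊗3)_ij equals the minimum over all length-3 walks i = v_0 → v_1 → … → v_3 = j of Σ_t A[v_t][v_{t+1}]. For example, for (i, j) = (0, 1) we minimise over 4 possible intermediate vertex sequences; the minimum is 4, attained along the walk 0 → 1 → 0 → 1.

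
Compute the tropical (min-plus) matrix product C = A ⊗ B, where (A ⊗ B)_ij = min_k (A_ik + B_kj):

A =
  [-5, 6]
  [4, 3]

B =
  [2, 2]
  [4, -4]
A ⊗ B =
  [-3, -3]
  [6, -1]

Apply the min-plus product entry-by-entry:
  C[0][0] = min over k of (A[0][0] + B[0][0] = -5 + 2 = -3, A[0][1] + B[1][0] = 6 + 4 = 10) = -3 (attained at k = 0)
  C[0][1] = min over k of (A[0][0] + B[0][1] = -5 + 2 = -3, A[0][1] + B[1][1] = 6 + -4 = 2) = -3 (attained at k = 0)
  C[1][0] = min over k of (A[1][0] + B[0][0] = 4 + 2 = 6, A[1][1] + B[1][0] = 3 + 4 = 7) = 6 (attained at k = 0)
  C[1][1] = min over k of (A[1][0] + B[0][1] = 4 + 2 = 6, A[1][1] + B[1][1] = 3 + -4 = -1) = -1 (attained at k = 1)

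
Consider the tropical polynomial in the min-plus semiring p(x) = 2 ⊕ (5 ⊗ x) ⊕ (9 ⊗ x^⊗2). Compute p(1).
p(1) = 2

A tropical monomial a ⊗ x^⊗i evaluates to a + i · x. Evaluating each term at x = 1:
  Term 0 contributes 2 + 0 · 1 = 2
  Term 1 contributes 5 + 1 · 1 = 6
  Term 2 contributes 9 + 2 · 1 = 11
p(1) = ⊕ of these = min[2, 6, 11] = 2.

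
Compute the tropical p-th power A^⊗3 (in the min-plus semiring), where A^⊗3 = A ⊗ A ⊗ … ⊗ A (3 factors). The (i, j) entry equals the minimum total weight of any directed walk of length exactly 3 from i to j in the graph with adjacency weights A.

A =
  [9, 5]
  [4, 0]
A^⊗3 =
  [9, 5]
  [4, 0]

Each entry (A^⊗3)_ij equals the minimum over all length-3 walks i = v_0 → v_1 → … → v_3 = j of Σ_t A[v_t][v_{t+1}]. For example, for (i, j) = (0, 1) we minimise over 4 possible intermediate vertex sequences; the minimum is 5, attained along the walk 0 → 1 → 1 → 1.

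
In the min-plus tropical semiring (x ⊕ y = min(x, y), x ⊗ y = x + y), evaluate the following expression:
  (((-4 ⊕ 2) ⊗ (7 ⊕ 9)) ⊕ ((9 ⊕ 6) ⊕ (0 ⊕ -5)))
(((-4 ⊕ 2) ⊗ (7 ⊕ 9)) ⊕ ((9 ⊕ 6) ⊕ (0 ⊕ -5))) = -5

Expand innermost to outermost. Recall ⊕ takes the minimum of its arguments and ⊗ takes their sum. Working out the expression (((-4 ⊕ 2) ⊗ (7 ⊕ 9)) ⊕ ((9 ⊕ 6) ⊕ (0 ⊕ -5))) gives -5.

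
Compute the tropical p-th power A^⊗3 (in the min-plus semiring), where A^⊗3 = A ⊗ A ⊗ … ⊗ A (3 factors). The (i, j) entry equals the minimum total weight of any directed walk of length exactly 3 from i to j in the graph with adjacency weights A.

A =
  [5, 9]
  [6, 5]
A^⊗3 =
  [15, 19]
  [16, 15]

Each entry (A^⊗3)_ij equals the minimum over all length-3 walks i = v_0 → v_1 → … → v_3 = j of Σ_t A[v_t][v_{t+1}]. For example, for (i, j) = (0, 1) we minimise over 4 possible intermediate vertex sequences; the minimum is 19, attained along the walk 0 → 0 → 0 → 1.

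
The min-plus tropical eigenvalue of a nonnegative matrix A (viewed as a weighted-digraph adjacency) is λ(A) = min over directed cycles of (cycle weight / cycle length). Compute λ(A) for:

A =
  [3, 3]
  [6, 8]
λ(A) = 3

Enumerate directed cycles and compute their means (weight / length). Sample:
  cycle 0 → 0: weight = 3, length = 1, mean = 3/1 ≈ 3.000
  cycle 1 → 1: weight = 8, length = 1, mean = 8/1 ≈ 8.000
  cycle 0 → 1 → 0: weight = 9, length = 2, mean = 9/2 ≈ 4.500
  cycle 1 → 0 → 1: weight = 9, length = 2, mean = 9/2 ≈ 4.500
Minimum mean = 3.000, attained e.g. along the cycle 0 → 0 with weight 3 and length 1. So λ(A) = 3/1 = 3.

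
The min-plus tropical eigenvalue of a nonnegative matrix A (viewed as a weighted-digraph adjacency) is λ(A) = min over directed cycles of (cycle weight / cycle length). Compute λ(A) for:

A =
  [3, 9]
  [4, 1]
λ(A) = 1

Enumerate directed cycles and compute their means (weight / length). Sample:
  cycle 0 → 0: weight = 3, length = 1, mean = 3/1 ≈ 3.000
  cycle 1 → 1: weight = 1, length = 1, mean = 1/1 ≈ 1.000
  cycle 0 → 1 → 0: weight = 13, length = 2, mean = 13/2 ≈ 6.500
  cycle 1 → 0 → 1: weight = 13, length = 2, mean = 13/2 ≈ 6.500
Minimum mean = 1.000, attained e.g. along the cycle 1 → 1 with weight 1 and length 1. So λ(A) = 1/1 = 1.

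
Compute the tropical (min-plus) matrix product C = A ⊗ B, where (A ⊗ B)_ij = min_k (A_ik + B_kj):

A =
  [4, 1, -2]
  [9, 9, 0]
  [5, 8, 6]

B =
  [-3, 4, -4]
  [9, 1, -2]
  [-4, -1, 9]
A ⊗ B =
  [-6, -3, -1]
  [-4, -1, 5]
  [2, 5, 1]

Apply the min-plus product entry-by-entry:
  C[0][0] = min over k of (A[0][0] + B[0][0] = 4 + -3 = 1, A[0][1] + B[1][0] = 1 + 9 = 10, A[0][2] + B[2][0] = -2 + -4 = -6) = -6 (attained at k = 2)
  C[0][1] = min over k of (A[0][0] + B[0][1] = 4 + 4 = 8, A[0][1] + B[1][1] = 1 + 1 = 2, A[0][2] + B[2][1] = -2 + -1 = -3) = -3 (attained at k = 2)
  C[0][2] = min over k of (A[0][0] + B[0][2] = 4 + -4 = 0, A[0][1] + B[1][2] = 1 + -2 = -1, A[0][2] + B[2][2] = -2 + 9 = 7) = -1 (attained at k = 1)
  C[1][0] = min over k of (A[1][0] + B[0][0] = 9 + -3 = 6, A[1][1] + B[1][0] = 9 + 9 = 18, A[1][2] + B[2][0] = 0 + -4 = -4) = -4 (attained at k = 2)
  C[1][1] = min over k of (A[1][0] + B[0][1] = 9 + 4 = 13, A[1][1] + B[1][1] = 9 + 1 = 10, A[1][2] + B[2][1] = 0 + -1 = -1) = -1 (attained at k = 2)
  C[1][2] = min over k of (A[1][0] + B[0][2] = 9 + -4 = 5, A[1][1] + B[1][2] = 9 + -2 = 7, A[1][2] + B[2][2] = 0 + 9 = 9) = 5 (attained at k = 0)
  C[2][0] = min over k of (A[2][0] + B[0][0] = 5 + -3 = 2, A[2][1] + B[1][0] = 8 + 9 = 17, A[2][2] + B[2][0] = 6 + -4 = 2) = 2 (attained at k = 0)
  C[2][1] = min over k of (A[2][0] + B[0][1] = 5 + 4 = 9, A[2][1] + B[1][1] = 8 + 1 = 9, A[2][2] + B[2][1] = 6 + -1 = 5) = 5 (attained at k = 2)
  C[2][2] = min over k of (A[2][0] + B[0][2] = 5 + -4 = 1, A[2][1] + B[1][2] = 8 + -2 = 6, A[2][2] + B[2][2] = 6 + 9 = 15) = 1 (attained at k = 0)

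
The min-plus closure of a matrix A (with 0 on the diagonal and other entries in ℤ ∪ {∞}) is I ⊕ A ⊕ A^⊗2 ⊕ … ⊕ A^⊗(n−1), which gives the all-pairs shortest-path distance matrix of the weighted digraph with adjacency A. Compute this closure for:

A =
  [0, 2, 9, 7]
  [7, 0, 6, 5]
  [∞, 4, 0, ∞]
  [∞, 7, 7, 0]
Closure =
  [0, 2, 8, 7]
  [7, 0, 6, 5]
  [11, 4, 0, 9]
  [14, 7, 7, 0]

This is the Floyd-Warshall all-pairs shortest-path computation. For each intermediate vertex k = 0, 1, …, 3, update dist[i][j] ← min(dist[i][j], dist[i][k] + dist[k][j]). The final matrix gives, for each (i, j), the minimum total weight of any directed path from i to j (possibly empty when i = j).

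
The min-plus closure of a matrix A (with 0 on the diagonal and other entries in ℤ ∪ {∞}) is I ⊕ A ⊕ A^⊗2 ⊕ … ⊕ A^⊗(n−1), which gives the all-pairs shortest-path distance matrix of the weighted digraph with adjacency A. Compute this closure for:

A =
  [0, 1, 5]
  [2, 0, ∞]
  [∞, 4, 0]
Closure =
  [0, 1, 5]
  [2, 0, 7]
  [6, 4, 0]

This is the Floyd-Warshall all-pairs shortest-path computation. For each intermediate vertex k = 0, 1, …, 2, update dist[i][j] ← min(dist[i][j], dist[i][k] + dist[k][j]). The final matrix gives, for each (i, j), the minimum total weight of any directed path from i to j (possibly empty when i = j).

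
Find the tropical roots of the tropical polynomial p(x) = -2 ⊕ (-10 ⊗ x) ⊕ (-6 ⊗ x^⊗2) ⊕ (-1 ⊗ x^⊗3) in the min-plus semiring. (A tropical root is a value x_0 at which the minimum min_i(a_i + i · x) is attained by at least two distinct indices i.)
Roots: {-5, -4, 8}

Each tropical root is a break point of the lower envelope of the lines y = a_i + i · x (there are 4 lines, with slopes 0, 1, ..., 3). Only the lines that attain the minimum somewhere contribute to roots; other lines are dominated. Here the surviving (envelope) indices are i = 3, i = 2, i = 1, i = 0.
Intersections between consecutive envelope lines give the roots: for adjacent envelope indices i < j the intersection is x = (a_i − a_j) / (j − i). Reading off the sorted break points: {-5, -4, 8}.
Verification: at each break x_0, at least two indices attain the minimum of min_i(a_i + i · x_0).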